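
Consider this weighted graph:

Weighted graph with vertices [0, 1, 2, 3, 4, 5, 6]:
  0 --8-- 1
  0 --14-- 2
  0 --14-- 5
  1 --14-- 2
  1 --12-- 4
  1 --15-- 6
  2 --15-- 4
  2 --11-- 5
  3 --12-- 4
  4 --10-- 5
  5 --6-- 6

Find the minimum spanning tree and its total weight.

Applying Kruskal's algorithm (sort edges by weight, add if no cycle):
  Add (5,6) w=6
  Add (0,1) w=8
  Add (4,5) w=10
  Add (2,5) w=11
  Add (1,4) w=12
  Add (3,4) w=12
  Skip (0,2) w=14 (creates cycle)
  Skip (0,5) w=14 (creates cycle)
  Skip (1,2) w=14 (creates cycle)
  Skip (1,6) w=15 (creates cycle)
  Skip (2,4) w=15 (creates cycle)
MST weight = 59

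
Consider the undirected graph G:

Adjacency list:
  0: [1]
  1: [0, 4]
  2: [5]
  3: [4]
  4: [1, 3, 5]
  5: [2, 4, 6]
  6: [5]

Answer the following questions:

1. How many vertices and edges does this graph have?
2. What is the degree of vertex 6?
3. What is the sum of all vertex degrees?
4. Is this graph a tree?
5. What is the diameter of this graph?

Count: 7 vertices, 6 edges.
Vertex 6 has neighbors [5], degree = 1.
Handshaking lemma: 2 * 6 = 12.
A graph is a tree iff it is connected and has exactly n-1 edges. This graph is connected (all 7 vertices in one component) and has 7-1 = 6 edges. It is a tree.
Diameter (longest shortest path) = 4.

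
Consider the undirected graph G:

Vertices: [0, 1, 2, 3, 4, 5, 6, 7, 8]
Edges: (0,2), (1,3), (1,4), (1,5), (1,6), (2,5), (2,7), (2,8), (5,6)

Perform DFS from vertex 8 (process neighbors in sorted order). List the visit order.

DFS from vertex 8 (neighbors processed in ascending order):
Visit order: 8, 2, 0, 5, 1, 3, 4, 6, 7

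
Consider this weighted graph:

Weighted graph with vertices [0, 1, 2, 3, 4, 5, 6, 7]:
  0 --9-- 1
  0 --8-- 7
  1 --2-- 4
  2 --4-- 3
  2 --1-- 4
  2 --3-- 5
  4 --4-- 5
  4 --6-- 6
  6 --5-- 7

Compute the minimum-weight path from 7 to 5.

Using Dijkstra's algorithm from vertex 7:
Shortest path: 7 -> 6 -> 4 -> 5
Total weight: 5 + 6 + 4 = 15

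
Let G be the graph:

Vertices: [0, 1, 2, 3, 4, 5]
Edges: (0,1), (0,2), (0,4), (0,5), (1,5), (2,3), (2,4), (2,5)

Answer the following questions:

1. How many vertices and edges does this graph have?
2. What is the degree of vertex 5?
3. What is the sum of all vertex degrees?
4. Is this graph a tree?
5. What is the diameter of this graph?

Count: 6 vertices, 8 edges.
Vertex 5 has neighbors [0, 1, 2], degree = 3.
Handshaking lemma: 2 * 8 = 16.
A tree on 6 vertices has 5 edges. This graph has 8 edges (3 extra). Not a tree.
Diameter (longest shortest path) = 3.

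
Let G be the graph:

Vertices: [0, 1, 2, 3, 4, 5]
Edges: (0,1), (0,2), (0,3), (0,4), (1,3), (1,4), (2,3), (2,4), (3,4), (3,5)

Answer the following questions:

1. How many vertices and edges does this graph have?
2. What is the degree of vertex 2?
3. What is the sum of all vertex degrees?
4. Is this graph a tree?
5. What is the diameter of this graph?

Count: 6 vertices, 10 edges.
Vertex 2 has neighbors [0, 3, 4], degree = 3.
Handshaking lemma: 2 * 10 = 20.
A tree on 6 vertices has 5 edges. This graph has 10 edges (5 extra). Not a tree.
Diameter (longest shortest path) = 2.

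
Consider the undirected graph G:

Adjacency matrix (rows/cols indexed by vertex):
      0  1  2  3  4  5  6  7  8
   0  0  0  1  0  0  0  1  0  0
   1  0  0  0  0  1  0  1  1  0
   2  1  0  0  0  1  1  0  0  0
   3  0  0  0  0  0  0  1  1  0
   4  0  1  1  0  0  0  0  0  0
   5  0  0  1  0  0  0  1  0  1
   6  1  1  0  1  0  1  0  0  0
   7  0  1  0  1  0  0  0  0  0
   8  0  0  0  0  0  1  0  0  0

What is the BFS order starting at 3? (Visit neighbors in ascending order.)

BFS from vertex 3 (neighbors processed in ascending order):
Visit order: 3, 6, 7, 0, 1, 5, 2, 4, 8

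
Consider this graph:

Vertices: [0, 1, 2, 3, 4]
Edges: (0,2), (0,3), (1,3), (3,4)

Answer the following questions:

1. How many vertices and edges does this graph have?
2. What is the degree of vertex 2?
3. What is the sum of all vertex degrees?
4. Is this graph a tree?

Count: 5 vertices, 4 edges.
Vertex 2 has neighbors [0], degree = 1.
Handshaking lemma: 2 * 4 = 8.
A graph is a tree iff it is connected and has exactly n-1 edges. This graph is connected (all 5 vertices in one component) and has 5-1 = 4 edges. It is a tree.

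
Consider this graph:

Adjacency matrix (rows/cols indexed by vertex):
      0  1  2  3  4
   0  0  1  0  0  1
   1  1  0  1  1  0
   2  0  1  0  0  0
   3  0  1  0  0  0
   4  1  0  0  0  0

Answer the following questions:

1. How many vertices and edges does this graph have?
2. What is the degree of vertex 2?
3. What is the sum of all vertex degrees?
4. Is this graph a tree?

Count: 5 vertices, 4 edges.
Vertex 2 has neighbors [1], degree = 1.
Handshaking lemma: 2 * 4 = 8.
A graph is a tree iff it is connected and has exactly n-1 edges. This graph is connected (all 5 vertices in one component) and has 5-1 = 4 edges. It is a tree.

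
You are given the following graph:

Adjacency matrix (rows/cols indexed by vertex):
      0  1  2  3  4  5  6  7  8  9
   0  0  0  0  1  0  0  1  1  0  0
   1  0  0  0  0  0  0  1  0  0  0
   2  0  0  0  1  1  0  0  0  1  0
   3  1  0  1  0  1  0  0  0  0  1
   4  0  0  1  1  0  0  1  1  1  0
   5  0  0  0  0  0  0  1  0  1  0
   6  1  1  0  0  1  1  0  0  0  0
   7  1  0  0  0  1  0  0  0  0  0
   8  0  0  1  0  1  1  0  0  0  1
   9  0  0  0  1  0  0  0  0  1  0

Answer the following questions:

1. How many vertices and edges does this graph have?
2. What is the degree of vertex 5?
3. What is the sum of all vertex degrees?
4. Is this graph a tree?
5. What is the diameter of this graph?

Count: 10 vertices, 15 edges.
Vertex 5 has neighbors [6, 8], degree = 2.
Handshaking lemma: 2 * 15 = 30.
A tree on 10 vertices has 9 edges. This graph has 15 edges (6 extra). Not a tree.
Diameter (longest shortest path) = 4.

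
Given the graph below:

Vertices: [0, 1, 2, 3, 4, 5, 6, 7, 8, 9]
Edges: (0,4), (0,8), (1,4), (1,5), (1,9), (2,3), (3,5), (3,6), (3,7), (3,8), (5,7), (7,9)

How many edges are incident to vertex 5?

Vertex 5 has neighbors [1, 3, 7], so deg(5) = 3.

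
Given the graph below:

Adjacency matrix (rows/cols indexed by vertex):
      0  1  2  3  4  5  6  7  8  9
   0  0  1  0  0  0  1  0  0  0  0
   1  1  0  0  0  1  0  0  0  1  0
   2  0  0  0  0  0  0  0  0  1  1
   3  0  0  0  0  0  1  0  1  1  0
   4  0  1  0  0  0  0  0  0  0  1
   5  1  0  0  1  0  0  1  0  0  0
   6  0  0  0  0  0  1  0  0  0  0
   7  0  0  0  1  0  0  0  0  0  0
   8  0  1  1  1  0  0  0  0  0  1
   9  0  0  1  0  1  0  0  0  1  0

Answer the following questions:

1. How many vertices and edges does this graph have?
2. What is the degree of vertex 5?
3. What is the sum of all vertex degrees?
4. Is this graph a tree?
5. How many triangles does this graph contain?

Count: 10 vertices, 12 edges.
Vertex 5 has neighbors [0, 3, 6], degree = 3.
Handshaking lemma: 2 * 12 = 24.
A tree on 10 vertices has 9 edges. This graph has 12 edges (3 extra). Not a tree.
Number of triangles = 1.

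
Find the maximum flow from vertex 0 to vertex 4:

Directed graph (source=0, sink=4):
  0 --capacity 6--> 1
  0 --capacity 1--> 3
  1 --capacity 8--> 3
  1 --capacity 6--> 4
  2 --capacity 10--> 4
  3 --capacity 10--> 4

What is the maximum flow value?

Computing max flow:
  Flow on (0->1): 6/6
  Flow on (0->3): 1/1
  Flow on (1->4): 6/6
  Flow on (3->4): 1/10
Maximum flow = 7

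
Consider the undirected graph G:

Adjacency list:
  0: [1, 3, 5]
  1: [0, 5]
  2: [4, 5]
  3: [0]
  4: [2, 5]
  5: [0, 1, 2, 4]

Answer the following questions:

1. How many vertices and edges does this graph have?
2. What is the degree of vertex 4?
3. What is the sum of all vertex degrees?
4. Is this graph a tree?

Count: 6 vertices, 7 edges.
Vertex 4 has neighbors [2, 5], degree = 2.
Handshaking lemma: 2 * 7 = 14.
A tree on 6 vertices has 5 edges. This graph has 7 edges (2 extra). Not a tree.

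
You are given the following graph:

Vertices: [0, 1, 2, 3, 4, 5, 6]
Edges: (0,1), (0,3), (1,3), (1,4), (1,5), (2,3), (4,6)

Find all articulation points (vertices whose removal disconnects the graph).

An articulation point is a vertex whose removal disconnects the graph.
Articulation points: [1, 3, 4]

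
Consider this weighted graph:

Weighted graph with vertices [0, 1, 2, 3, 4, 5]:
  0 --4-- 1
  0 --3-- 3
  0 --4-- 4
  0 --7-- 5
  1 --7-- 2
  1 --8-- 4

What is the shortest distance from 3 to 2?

Using Dijkstra's algorithm from vertex 3:
Shortest path: 3 -> 0 -> 1 -> 2
Total weight: 3 + 4 + 7 = 14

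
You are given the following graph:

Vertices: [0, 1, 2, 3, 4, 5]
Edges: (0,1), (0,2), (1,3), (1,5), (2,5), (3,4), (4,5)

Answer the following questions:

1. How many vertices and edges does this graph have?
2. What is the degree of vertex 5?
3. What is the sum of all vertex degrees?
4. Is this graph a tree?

Count: 6 vertices, 7 edges.
Vertex 5 has neighbors [1, 2, 4], degree = 3.
Handshaking lemma: 2 * 7 = 14.
A tree on 6 vertices has 5 edges. This graph has 7 edges (2 extra). Not a tree.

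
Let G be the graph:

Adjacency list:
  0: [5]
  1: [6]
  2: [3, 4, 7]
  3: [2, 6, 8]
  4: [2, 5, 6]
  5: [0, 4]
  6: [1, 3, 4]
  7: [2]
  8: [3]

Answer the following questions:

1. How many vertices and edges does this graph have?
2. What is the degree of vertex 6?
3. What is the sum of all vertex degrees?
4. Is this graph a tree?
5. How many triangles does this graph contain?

Count: 9 vertices, 9 edges.
Vertex 6 has neighbors [1, 3, 4], degree = 3.
Handshaking lemma: 2 * 9 = 18.
A tree on 9 vertices has 8 edges. This graph has 9 edges (1 extra). Not a tree.
Number of triangles = 0.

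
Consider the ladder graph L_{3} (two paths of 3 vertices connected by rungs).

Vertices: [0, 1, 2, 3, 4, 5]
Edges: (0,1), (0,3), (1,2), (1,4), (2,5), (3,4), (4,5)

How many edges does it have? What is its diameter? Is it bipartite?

Ladder graph L_{3}: 3 rungs + 2 * (3-1) path edges = 3 + 4 = 7 edges.
Diameter = 3.
Ladder graphs are bipartite (alternating coloring along each path).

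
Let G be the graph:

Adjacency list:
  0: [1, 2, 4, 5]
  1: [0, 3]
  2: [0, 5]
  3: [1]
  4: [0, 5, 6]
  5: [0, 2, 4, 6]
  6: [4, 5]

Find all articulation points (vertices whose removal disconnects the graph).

An articulation point is a vertex whose removal disconnects the graph.
Articulation points: [0, 1]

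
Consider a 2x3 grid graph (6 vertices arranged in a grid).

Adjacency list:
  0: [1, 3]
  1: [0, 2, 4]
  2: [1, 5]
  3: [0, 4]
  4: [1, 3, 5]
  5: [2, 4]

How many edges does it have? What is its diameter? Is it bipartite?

A 2x3 grid has 3 vertical edges and 4 horizontal edges.
Total edges = 3 + 4 = 7.
Diameter = (2-1) + (3-1) = 3 (corner to opposite corner).
Grid graphs are bipartite (checkerboard coloring).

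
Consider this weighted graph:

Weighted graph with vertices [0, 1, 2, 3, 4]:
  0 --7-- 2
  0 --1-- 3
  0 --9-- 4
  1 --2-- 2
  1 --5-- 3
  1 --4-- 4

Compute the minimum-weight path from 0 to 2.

Using Dijkstra's algorithm from vertex 0:
Shortest path: 0 -> 2
Total weight: 7 = 7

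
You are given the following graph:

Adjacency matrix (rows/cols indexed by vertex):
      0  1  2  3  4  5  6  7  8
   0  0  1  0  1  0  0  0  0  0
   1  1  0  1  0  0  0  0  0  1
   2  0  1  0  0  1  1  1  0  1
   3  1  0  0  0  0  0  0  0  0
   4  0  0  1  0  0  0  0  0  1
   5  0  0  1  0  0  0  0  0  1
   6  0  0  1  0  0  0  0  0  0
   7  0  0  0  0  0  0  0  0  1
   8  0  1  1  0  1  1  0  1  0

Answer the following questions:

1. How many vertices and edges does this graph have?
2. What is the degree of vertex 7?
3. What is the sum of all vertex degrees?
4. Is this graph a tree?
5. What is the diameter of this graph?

Count: 9 vertices, 11 edges.
Vertex 7 has neighbors [8], degree = 1.
Handshaking lemma: 2 * 11 = 22.
A tree on 9 vertices has 8 edges. This graph has 11 edges (3 extra). Not a tree.
Diameter (longest shortest path) = 4.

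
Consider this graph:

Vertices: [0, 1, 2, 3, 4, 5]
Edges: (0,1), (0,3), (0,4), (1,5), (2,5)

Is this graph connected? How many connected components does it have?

Checking connectivity: the graph has 1 connected component(s).
All vertices are reachable from each other. The graph IS connected.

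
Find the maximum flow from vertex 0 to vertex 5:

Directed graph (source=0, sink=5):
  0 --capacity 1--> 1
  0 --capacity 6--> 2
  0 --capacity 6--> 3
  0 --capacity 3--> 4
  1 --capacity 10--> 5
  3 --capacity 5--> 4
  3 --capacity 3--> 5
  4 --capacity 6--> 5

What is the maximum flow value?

Computing max flow:
  Flow on (0->1): 1/1
  Flow on (0->3): 6/6
  Flow on (0->4): 3/3
  Flow on (1->5): 1/10
  Flow on (3->4): 3/5
  Flow on (3->5): 3/3
  Flow on (4->5): 6/6
Maximum flow = 10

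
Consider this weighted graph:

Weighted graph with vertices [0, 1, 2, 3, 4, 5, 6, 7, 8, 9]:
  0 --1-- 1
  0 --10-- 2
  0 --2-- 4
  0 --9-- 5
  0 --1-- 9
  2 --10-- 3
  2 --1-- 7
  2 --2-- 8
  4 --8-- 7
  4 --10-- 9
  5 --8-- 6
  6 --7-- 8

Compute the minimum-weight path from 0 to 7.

Using Dijkstra's algorithm from vertex 0:
Shortest path: 0 -> 4 -> 7
Total weight: 2 + 8 = 10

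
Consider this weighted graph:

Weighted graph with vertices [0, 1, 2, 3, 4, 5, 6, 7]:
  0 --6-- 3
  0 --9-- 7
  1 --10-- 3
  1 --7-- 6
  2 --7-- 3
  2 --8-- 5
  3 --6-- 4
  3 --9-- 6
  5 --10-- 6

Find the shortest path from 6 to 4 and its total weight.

Using Dijkstra's algorithm from vertex 6:
Shortest path: 6 -> 3 -> 4
Total weight: 9 + 6 = 15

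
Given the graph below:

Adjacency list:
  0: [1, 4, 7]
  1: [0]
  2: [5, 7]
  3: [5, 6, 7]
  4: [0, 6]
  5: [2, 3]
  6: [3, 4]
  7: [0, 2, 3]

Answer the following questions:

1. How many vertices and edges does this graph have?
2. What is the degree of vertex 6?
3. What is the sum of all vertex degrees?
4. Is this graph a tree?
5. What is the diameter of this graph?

Count: 8 vertices, 9 edges.
Vertex 6 has neighbors [3, 4], degree = 2.
Handshaking lemma: 2 * 9 = 18.
A tree on 8 vertices has 7 edges. This graph has 9 edges (2 extra). Not a tree.
Diameter (longest shortest path) = 4.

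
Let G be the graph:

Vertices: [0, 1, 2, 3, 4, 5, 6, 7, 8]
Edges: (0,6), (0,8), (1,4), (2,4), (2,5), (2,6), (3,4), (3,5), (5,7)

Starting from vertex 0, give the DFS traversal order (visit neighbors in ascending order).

DFS from vertex 0 (neighbors processed in ascending order):
Visit order: 0, 6, 2, 4, 1, 3, 5, 7, 8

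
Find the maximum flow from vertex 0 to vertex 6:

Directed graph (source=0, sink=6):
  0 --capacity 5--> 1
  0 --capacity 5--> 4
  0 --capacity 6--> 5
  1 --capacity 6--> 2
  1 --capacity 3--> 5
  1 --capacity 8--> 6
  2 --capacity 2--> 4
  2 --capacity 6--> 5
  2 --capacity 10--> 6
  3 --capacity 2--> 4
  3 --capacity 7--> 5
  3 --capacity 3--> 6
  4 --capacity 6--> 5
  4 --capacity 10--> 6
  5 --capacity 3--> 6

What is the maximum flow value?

Computing max flow:
  Flow on (0->1): 5/5
  Flow on (0->4): 5/5
  Flow on (0->5): 3/6
  Flow on (1->6): 5/8
  Flow on (4->6): 5/10
  Flow on (5->6): 3/3
Maximum flow = 13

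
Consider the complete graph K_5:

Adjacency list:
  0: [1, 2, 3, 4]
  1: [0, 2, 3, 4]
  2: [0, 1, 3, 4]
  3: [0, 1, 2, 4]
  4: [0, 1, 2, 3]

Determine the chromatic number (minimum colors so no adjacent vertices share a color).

In K_5, every vertex is adjacent to every other vertex.
Each vertex needs a unique color.
Chromatic number = 5.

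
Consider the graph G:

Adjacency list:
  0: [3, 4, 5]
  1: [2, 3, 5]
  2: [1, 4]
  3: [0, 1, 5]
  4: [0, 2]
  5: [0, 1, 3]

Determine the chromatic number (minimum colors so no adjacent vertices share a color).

The graph has a maximum clique of size 3 (lower bound on chromatic number).
A valid 3-coloring: {0: 0, 1: 0, 2: 1, 3: 1, 4: 2, 5: 2}.
Chromatic number = 3.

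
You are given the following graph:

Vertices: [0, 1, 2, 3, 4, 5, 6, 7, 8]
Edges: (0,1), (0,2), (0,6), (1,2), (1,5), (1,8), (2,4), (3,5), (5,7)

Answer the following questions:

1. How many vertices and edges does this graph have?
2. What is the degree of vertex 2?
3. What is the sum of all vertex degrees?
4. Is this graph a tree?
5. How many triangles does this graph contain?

Count: 9 vertices, 9 edges.
Vertex 2 has neighbors [0, 1, 4], degree = 3.
Handshaking lemma: 2 * 9 = 18.
A tree on 9 vertices has 8 edges. This graph has 9 edges (1 extra). Not a tree.
Number of triangles = 1.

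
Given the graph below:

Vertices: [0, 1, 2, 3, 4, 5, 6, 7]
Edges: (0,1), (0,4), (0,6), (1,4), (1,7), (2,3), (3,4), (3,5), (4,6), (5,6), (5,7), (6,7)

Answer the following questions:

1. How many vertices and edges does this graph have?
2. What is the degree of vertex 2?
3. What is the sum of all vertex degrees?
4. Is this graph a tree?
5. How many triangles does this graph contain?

Count: 8 vertices, 12 edges.
Vertex 2 has neighbors [3], degree = 1.
Handshaking lemma: 2 * 12 = 24.
A tree on 8 vertices has 7 edges. This graph has 12 edges (5 extra). Not a tree.
Number of triangles = 3.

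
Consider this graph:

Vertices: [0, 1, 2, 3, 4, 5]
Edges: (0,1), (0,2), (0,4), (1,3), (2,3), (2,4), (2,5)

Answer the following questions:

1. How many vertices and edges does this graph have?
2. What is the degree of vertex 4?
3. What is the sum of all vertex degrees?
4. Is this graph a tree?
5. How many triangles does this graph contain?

Count: 6 vertices, 7 edges.
Vertex 4 has neighbors [0, 2], degree = 2.
Handshaking lemma: 2 * 7 = 14.
A tree on 6 vertices has 5 edges. This graph has 7 edges (2 extra). Not a tree.
Number of triangles = 1.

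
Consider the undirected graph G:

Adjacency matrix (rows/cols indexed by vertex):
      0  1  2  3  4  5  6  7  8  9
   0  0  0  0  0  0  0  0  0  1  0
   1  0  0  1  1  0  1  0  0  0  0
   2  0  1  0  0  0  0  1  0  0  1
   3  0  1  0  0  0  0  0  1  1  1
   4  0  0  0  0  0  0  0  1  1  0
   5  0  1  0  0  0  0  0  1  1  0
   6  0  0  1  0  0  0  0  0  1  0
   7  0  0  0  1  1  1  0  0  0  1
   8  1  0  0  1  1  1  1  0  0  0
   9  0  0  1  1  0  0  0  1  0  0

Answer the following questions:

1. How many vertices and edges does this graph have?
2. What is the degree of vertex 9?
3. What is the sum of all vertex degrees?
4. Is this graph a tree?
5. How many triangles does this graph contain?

Count: 10 vertices, 15 edges.
Vertex 9 has neighbors [2, 3, 7], degree = 3.
Handshaking lemma: 2 * 15 = 30.
A tree on 10 vertices has 9 edges. This graph has 15 edges (6 extra). Not a tree.
Number of triangles = 1.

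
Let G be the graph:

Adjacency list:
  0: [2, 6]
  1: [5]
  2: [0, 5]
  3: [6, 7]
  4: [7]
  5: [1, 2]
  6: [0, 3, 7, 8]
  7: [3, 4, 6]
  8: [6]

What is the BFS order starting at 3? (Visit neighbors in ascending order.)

BFS from vertex 3 (neighbors processed in ascending order):
Visit order: 3, 6, 7, 0, 8, 4, 2, 5, 1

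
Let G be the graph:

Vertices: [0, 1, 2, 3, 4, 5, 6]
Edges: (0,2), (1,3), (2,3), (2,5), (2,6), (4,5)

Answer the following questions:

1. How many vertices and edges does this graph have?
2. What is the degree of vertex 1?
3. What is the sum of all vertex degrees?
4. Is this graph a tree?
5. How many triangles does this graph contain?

Count: 7 vertices, 6 edges.
Vertex 1 has neighbors [3], degree = 1.
Handshaking lemma: 2 * 6 = 12.
A graph is a tree iff it is connected and has exactly n-1 edges. This graph is connected (all 7 vertices in one component) and has 7-1 = 6 edges. It is a tree.
Number of triangles = 0.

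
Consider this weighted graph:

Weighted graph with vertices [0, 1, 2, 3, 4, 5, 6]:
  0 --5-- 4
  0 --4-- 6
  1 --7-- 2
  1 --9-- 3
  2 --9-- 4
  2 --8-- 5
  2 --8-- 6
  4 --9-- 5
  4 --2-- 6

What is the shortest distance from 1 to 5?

Using Dijkstra's algorithm from vertex 1:
Shortest path: 1 -> 2 -> 5
Total weight: 7 + 8 = 15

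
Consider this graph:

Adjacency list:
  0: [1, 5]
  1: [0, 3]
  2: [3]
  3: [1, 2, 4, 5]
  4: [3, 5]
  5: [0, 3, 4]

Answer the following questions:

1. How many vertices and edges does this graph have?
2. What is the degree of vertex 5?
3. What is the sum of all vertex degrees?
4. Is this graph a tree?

Count: 6 vertices, 7 edges.
Vertex 5 has neighbors [0, 3, 4], degree = 3.
Handshaking lemma: 2 * 7 = 14.
A tree on 6 vertices has 5 edges. This graph has 7 edges (2 extra). Not a tree.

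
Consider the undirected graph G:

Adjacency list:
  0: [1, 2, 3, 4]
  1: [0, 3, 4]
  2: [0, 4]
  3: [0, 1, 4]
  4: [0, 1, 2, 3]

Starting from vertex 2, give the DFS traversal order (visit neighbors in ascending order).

DFS from vertex 2 (neighbors processed in ascending order):
Visit order: 2, 0, 1, 3, 4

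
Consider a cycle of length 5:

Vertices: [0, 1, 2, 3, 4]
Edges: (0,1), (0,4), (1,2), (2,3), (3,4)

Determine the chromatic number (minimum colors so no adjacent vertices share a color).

This is an odd cycle (C_5). Odd cycles are not bipartite (any 2-coloring forces two adjacent vertices to match), and 3 colors suffice.
Chromatic number = 3.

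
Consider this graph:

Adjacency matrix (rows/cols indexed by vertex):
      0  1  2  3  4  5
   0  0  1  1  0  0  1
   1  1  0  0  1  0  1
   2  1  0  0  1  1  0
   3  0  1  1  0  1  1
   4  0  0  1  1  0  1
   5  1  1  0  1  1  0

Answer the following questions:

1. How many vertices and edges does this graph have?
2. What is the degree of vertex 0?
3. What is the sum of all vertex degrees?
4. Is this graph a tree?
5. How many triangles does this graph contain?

Count: 6 vertices, 10 edges.
Vertex 0 has neighbors [1, 2, 5], degree = 3.
Handshaking lemma: 2 * 10 = 20.
A tree on 6 vertices has 5 edges. This graph has 10 edges (5 extra). Not a tree.
Number of triangles = 4.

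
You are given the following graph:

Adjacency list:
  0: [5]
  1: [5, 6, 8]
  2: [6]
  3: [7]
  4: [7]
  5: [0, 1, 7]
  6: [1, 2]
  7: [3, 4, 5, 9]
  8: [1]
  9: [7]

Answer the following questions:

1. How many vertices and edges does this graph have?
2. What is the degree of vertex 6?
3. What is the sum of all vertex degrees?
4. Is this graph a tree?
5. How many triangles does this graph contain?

Count: 10 vertices, 9 edges.
Vertex 6 has neighbors [1, 2], degree = 2.
Handshaking lemma: 2 * 9 = 18.
A graph is a tree iff it is connected and has exactly n-1 edges. This graph is connected (all 10 vertices in one component) and has 10-1 = 9 edges. It is a tree.
Number of triangles = 0.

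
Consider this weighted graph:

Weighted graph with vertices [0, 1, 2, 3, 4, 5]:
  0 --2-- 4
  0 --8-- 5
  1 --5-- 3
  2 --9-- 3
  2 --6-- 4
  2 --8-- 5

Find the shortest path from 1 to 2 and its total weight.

Using Dijkstra's algorithm from vertex 1:
Shortest path: 1 -> 3 -> 2
Total weight: 5 + 9 = 14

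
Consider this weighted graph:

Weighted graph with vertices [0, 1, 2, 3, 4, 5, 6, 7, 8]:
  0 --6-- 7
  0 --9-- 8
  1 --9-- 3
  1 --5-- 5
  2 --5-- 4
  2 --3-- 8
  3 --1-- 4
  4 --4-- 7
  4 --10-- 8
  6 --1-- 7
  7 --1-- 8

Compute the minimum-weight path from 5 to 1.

Using Dijkstra's algorithm from vertex 5:
Shortest path: 5 -> 1
Total weight: 5 = 5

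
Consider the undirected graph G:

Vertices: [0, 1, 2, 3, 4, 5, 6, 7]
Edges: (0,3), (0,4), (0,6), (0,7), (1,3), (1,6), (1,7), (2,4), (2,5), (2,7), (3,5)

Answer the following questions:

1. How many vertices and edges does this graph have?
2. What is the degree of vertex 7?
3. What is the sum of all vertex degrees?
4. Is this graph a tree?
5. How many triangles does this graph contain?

Count: 8 vertices, 11 edges.
Vertex 7 has neighbors [0, 1, 2], degree = 3.
Handshaking lemma: 2 * 11 = 22.
A tree on 8 vertices has 7 edges. This graph has 11 edges (4 extra). Not a tree.
Number of triangles = 0.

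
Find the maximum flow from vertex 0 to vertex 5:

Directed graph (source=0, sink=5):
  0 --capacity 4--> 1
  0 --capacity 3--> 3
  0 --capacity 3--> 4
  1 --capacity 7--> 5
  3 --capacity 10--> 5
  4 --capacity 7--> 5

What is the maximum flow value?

Computing max flow:
  Flow on (0->1): 4/4
  Flow on (0->3): 3/3
  Flow on (0->4): 3/3
  Flow on (1->5): 4/7
  Flow on (3->5): 3/10
  Flow on (4->5): 3/7
Maximum flow = 10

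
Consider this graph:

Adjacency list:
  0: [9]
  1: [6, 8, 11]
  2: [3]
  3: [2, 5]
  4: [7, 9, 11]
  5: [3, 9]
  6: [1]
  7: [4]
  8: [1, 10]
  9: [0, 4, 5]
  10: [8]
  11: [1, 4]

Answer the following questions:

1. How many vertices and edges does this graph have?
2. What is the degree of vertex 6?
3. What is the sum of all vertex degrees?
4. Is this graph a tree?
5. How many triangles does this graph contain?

Count: 12 vertices, 11 edges.
Vertex 6 has neighbors [1], degree = 1.
Handshaking lemma: 2 * 11 = 22.
A graph is a tree iff it is connected and has exactly n-1 edges. This graph is connected (all 12 vertices in one component) and has 12-1 = 11 edges. It is a tree.
Number of triangles = 0.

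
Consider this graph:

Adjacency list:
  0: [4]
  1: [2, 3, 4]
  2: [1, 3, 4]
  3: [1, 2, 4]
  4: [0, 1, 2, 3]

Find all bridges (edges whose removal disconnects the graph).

A bridge is an edge whose removal increases the number of connected components.
Bridges found: (0,4)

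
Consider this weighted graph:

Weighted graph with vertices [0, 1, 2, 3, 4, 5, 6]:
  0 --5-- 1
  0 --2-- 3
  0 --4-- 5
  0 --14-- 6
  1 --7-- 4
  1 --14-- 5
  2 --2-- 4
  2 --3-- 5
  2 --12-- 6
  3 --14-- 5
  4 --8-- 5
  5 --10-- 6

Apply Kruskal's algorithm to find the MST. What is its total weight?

Applying Kruskal's algorithm (sort edges by weight, add if no cycle):
  Add (0,3) w=2
  Add (2,4) w=2
  Add (2,5) w=3
  Add (0,5) w=4
  Add (0,1) w=5
  Skip (1,4) w=7 (creates cycle)
  Skip (4,5) w=8 (creates cycle)
  Add (5,6) w=10
  Skip (2,6) w=12 (creates cycle)
  Skip (0,6) w=14 (creates cycle)
  Skip (1,5) w=14 (creates cycle)
  Skip (3,5) w=14 (creates cycle)
MST weight = 26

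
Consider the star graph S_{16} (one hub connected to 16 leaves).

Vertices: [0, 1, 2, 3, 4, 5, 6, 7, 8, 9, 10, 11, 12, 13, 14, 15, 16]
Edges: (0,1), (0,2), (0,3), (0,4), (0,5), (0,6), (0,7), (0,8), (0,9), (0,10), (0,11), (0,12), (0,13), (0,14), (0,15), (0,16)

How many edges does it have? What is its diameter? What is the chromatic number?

Star graph S_{16}: the hub connects to all 16 leaves.
Edges = 16.
Diameter = 2 (any leaf to hub is 1, leaf to leaf through hub is 2).
Star graphs are bipartite (hub vs leaves), so chromatic number = 2.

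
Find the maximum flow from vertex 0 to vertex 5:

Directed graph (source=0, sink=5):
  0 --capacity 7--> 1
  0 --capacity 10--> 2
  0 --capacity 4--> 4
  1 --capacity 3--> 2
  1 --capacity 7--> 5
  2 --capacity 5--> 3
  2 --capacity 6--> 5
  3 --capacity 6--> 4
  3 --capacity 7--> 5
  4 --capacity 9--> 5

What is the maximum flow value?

Computing max flow:
  Flow on (0->1): 7/7
  Flow on (0->2): 10/10
  Flow on (0->4): 4/4
  Flow on (1->5): 7/7
  Flow on (2->3): 4/5
  Flow on (2->5): 6/6
  Flow on (3->5): 4/7
  Flow on (4->5): 4/9
Maximum flow = 21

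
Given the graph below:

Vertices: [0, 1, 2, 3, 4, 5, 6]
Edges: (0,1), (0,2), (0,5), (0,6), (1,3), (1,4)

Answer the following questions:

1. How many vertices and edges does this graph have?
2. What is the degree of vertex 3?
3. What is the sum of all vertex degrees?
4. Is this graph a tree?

Count: 7 vertices, 6 edges.
Vertex 3 has neighbors [1], degree = 1.
Handshaking lemma: 2 * 6 = 12.
A graph is a tree iff it is connected and has exactly n-1 edges. This graph is connected (all 7 vertices in one component) and has 7-1 = 6 edges. It is a tree.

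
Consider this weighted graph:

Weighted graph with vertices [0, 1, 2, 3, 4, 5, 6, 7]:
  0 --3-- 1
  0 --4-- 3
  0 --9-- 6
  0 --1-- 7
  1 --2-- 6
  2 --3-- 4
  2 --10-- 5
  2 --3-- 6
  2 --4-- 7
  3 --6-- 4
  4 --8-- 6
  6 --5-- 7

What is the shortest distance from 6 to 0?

Using Dijkstra's algorithm from vertex 6:
Shortest path: 6 -> 1 -> 0
Total weight: 2 + 3 = 5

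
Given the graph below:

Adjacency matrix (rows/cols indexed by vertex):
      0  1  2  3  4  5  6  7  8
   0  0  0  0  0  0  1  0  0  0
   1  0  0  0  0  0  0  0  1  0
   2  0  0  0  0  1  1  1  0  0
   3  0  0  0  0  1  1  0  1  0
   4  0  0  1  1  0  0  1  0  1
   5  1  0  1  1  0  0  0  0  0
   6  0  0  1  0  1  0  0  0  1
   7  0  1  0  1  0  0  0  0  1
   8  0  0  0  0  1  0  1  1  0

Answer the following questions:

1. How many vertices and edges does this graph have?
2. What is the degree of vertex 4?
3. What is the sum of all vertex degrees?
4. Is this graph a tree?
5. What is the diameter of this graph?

Count: 9 vertices, 12 edges.
Vertex 4 has neighbors [2, 3, 6, 8], degree = 4.
Handshaking lemma: 2 * 12 = 24.
A tree on 9 vertices has 8 edges. This graph has 12 edges (4 extra). Not a tree.
Diameter (longest shortest path) = 4.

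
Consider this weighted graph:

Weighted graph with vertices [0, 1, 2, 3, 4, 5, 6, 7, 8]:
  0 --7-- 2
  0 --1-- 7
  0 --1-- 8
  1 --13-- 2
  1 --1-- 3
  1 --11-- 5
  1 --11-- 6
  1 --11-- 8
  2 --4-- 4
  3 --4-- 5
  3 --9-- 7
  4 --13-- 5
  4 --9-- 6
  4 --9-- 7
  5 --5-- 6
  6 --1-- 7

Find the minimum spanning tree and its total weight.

Applying Kruskal's algorithm (sort edges by weight, add if no cycle):
  Add (0,7) w=1
  Add (0,8) w=1
  Add (1,3) w=1
  Add (6,7) w=1
  Add (2,4) w=4
  Add (3,5) w=4
  Add (5,6) w=5
  Add (0,2) w=7
  Skip (3,7) w=9 (creates cycle)
  Skip (4,7) w=9 (creates cycle)
  Skip (4,6) w=9 (creates cycle)
  Skip (1,6) w=11 (creates cycle)
  Skip (1,8) w=11 (creates cycle)
  Skip (1,5) w=11 (creates cycle)
  Skip (1,2) w=13 (creates cycle)
  Skip (4,5) w=13 (creates cycle)
MST weight = 24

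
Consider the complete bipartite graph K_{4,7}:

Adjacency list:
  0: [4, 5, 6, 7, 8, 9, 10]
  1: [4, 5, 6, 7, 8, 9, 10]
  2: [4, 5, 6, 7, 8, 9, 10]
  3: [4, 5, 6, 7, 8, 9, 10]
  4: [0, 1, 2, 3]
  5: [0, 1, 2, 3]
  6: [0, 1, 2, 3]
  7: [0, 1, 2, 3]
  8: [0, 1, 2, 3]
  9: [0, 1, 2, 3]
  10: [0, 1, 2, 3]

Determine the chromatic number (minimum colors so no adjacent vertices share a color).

K_{4,7} is bipartite: vertices split into two independent sets of size 4 and 7.
Color one set 0, the other 1. No adjacent vertices share a color.
Chromatic number = 2.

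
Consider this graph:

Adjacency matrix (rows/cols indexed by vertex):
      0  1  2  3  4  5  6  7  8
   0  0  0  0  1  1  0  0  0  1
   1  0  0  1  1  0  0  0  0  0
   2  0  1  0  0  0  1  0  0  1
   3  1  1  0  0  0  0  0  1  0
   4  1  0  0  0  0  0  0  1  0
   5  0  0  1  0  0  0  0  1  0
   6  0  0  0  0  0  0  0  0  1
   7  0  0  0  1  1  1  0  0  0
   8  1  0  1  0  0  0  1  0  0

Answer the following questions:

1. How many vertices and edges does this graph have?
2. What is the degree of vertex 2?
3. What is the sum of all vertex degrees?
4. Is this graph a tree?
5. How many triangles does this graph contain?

Count: 9 vertices, 11 edges.
Vertex 2 has neighbors [1, 5, 8], degree = 3.
Handshaking lemma: 2 * 11 = 22.
A tree on 9 vertices has 8 edges. This graph has 11 edges (3 extra). Not a tree.
Number of triangles = 0.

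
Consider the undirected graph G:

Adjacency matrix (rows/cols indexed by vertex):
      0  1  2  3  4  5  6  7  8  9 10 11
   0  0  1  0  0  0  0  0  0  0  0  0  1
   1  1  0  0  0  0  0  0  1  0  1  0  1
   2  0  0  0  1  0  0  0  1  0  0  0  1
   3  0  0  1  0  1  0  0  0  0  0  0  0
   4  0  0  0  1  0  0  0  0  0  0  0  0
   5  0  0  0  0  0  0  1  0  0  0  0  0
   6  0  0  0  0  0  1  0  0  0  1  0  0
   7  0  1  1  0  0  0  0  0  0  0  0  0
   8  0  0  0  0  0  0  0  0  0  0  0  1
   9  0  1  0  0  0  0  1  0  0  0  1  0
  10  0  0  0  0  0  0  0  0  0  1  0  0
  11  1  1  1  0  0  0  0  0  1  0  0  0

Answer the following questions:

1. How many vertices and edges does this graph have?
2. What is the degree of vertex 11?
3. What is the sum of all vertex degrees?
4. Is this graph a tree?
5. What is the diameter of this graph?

Count: 12 vertices, 13 edges.
Vertex 11 has neighbors [0, 1, 2, 8], degree = 4.
Handshaking lemma: 2 * 13 = 26.
A tree on 12 vertices has 11 edges. This graph has 13 edges (2 extra). Not a tree.
Diameter (longest shortest path) = 7.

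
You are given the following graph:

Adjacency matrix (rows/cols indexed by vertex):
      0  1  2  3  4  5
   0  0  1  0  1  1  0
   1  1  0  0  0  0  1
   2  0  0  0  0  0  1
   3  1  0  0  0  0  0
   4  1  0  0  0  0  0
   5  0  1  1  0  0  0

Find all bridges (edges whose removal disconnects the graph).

A bridge is an edge whose removal increases the number of connected components.
Bridges found: (0,1), (0,3), (0,4), (1,5), (2,5)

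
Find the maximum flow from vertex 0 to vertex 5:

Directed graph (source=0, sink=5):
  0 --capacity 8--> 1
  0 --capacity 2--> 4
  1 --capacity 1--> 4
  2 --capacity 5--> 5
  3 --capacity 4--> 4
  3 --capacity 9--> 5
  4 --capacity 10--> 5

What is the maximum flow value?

Computing max flow:
  Flow on (0->1): 1/8
  Flow on (0->4): 2/2
  Flow on (1->4): 1/1
  Flow on (4->5): 3/10
Maximum flow = 3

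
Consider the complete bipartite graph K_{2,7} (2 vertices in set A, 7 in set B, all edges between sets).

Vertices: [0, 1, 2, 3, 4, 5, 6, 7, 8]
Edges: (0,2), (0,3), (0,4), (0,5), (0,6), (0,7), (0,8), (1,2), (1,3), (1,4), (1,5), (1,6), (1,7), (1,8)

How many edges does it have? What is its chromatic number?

K_{2,7} has 2 * 7 = 14 edges.
Bipartite graphs have chromatic number 2 (color each partition differently).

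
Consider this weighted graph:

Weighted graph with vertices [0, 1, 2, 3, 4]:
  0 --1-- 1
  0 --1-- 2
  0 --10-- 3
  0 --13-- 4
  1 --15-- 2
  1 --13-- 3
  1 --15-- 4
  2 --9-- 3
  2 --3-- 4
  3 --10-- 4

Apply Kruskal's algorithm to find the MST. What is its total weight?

Applying Kruskal's algorithm (sort edges by weight, add if no cycle):
  Add (0,1) w=1
  Add (0,2) w=1
  Add (2,4) w=3
  Add (2,3) w=9
  Skip (0,3) w=10 (creates cycle)
  Skip (3,4) w=10 (creates cycle)
  Skip (0,4) w=13 (creates cycle)
  Skip (1,3) w=13 (creates cycle)
  Skip (1,4) w=15 (creates cycle)
  Skip (1,2) w=15 (creates cycle)
MST weight = 14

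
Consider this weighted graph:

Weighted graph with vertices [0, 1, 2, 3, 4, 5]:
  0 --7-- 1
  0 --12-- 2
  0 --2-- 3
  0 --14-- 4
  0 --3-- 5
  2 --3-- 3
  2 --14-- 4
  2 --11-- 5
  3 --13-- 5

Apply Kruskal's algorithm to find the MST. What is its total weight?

Applying Kruskal's algorithm (sort edges by weight, add if no cycle):
  Add (0,3) w=2
  Add (0,5) w=3
  Add (2,3) w=3
  Add (0,1) w=7
  Skip (2,5) w=11 (creates cycle)
  Skip (0,2) w=12 (creates cycle)
  Skip (3,5) w=13 (creates cycle)
  Add (0,4) w=14
  Skip (2,4) w=14 (creates cycle)
MST weight = 29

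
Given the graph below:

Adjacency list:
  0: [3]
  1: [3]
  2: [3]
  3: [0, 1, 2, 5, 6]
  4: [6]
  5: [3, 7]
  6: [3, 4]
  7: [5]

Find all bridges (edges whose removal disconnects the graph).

A bridge is an edge whose removal increases the number of connected components.
Bridges found: (0,3), (1,3), (2,3), (3,5), (3,6), (4,6), (5,7)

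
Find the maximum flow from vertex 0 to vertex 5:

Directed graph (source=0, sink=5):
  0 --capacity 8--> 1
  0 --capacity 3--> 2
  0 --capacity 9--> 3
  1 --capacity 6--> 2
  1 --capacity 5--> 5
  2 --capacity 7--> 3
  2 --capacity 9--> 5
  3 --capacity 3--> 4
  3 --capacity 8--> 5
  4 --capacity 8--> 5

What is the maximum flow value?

Computing max flow:
  Flow on (0->1): 8/8
  Flow on (0->2): 3/3
  Flow on (0->3): 9/9
  Flow on (1->2): 3/6
  Flow on (1->5): 5/5
  Flow on (2->5): 6/9
  Flow on (3->4): 1/3
  Flow on (3->5): 8/8
  Flow on (4->5): 1/8
Maximum flow = 20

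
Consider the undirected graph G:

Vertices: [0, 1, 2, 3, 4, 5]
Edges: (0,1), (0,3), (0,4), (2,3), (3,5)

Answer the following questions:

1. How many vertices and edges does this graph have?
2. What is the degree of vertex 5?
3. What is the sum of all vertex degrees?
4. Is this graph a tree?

Count: 6 vertices, 5 edges.
Vertex 5 has neighbors [3], degree = 1.
Handshaking lemma: 2 * 5 = 10.
A graph is a tree iff it is connected and has exactly n-1 edges. This graph is connected (all 6 vertices in one component) and has 6-1 = 5 edges. It is a tree.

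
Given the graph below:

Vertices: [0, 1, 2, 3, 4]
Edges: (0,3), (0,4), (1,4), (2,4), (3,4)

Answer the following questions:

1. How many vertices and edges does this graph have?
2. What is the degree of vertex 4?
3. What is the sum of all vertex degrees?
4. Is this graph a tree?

Count: 5 vertices, 5 edges.
Vertex 4 has neighbors [0, 1, 2, 3], degree = 4.
Handshaking lemma: 2 * 5 = 10.
A tree on 5 vertices has 4 edges. This graph has 5 edges (1 extra). Not a tree.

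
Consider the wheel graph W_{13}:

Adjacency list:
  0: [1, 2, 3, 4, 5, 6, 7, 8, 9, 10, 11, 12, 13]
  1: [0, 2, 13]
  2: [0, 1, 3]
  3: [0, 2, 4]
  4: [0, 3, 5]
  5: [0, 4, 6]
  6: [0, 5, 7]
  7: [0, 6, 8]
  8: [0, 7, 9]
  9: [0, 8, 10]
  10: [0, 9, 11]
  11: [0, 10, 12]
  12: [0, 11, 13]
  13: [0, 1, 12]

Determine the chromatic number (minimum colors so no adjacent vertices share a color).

W_{13} = C_{13} plus a hub adjacent to every cycle vertex.
The outer cycle needs 3 colors (odd cycle); the hub is adjacent to all of them so needs a fresh color.
Chromatic number = 3 + 1 = 4.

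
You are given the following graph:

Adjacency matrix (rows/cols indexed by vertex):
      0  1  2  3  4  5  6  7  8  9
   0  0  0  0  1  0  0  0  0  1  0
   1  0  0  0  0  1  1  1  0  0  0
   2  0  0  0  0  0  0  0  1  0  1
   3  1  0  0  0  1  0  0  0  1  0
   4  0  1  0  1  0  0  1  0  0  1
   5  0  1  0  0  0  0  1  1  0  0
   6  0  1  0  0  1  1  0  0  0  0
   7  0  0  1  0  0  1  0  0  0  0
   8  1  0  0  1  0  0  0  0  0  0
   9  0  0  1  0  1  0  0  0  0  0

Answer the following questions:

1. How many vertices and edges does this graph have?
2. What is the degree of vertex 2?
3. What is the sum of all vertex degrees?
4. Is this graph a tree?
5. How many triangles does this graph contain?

Count: 10 vertices, 13 edges.
Vertex 2 has neighbors [7, 9], degree = 2.
Handshaking lemma: 2 * 13 = 26.
A tree on 10 vertices has 9 edges. This graph has 13 edges (4 extra). Not a tree.
Number of triangles = 3.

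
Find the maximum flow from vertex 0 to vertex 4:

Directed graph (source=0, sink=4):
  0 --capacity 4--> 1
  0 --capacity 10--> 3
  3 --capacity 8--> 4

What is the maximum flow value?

Computing max flow:
  Flow on (0->3): 8/10
  Flow on (3->4): 8/8
Maximum flow = 8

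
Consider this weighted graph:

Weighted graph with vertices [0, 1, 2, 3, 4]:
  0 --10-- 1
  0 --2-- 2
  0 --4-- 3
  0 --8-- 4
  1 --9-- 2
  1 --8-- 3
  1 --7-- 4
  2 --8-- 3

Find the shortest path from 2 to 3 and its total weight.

Using Dijkstra's algorithm from vertex 2:
Shortest path: 2 -> 0 -> 3
Total weight: 2 + 4 = 6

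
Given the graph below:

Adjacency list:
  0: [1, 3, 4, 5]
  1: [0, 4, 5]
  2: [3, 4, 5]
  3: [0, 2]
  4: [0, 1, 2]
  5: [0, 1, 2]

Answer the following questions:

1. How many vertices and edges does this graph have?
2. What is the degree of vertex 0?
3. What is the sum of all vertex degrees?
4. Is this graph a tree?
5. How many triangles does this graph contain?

Count: 6 vertices, 9 edges.
Vertex 0 has neighbors [1, 3, 4, 5], degree = 4.
Handshaking lemma: 2 * 9 = 18.
A tree on 6 vertices has 5 edges. This graph has 9 edges (4 extra). Not a tree.
Number of triangles = 2.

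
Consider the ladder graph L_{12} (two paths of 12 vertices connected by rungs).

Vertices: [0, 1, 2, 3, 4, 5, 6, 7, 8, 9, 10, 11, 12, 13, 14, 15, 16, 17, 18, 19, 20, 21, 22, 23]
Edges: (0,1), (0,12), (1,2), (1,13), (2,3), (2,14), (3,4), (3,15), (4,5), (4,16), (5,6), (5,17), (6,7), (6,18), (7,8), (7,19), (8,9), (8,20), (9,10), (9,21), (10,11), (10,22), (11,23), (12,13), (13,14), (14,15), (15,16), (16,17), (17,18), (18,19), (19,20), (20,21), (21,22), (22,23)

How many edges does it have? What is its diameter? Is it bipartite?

Ladder graph L_{12}: 12 rungs + 2 * (12-1) path edges = 12 + 22 = 34 edges.
Diameter = 12.
Ladder graphs are bipartite (alternating coloring along each path).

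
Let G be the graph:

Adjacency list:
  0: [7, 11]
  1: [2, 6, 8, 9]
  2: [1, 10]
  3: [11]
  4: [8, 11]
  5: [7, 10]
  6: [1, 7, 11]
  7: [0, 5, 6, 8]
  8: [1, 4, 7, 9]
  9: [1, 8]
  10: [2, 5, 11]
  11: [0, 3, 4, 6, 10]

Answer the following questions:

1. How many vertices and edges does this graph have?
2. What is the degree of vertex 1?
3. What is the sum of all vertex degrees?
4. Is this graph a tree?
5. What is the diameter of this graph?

Count: 12 vertices, 17 edges.
Vertex 1 has neighbors [2, 6, 8, 9], degree = 4.
Handshaking lemma: 2 * 17 = 34.
A tree on 12 vertices has 11 edges. This graph has 17 edges (6 extra). Not a tree.
Diameter (longest shortest path) = 4.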